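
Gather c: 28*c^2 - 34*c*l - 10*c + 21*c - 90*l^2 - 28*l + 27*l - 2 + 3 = 28*c^2 + c*(11 - 34*l) - 90*l^2 - l + 1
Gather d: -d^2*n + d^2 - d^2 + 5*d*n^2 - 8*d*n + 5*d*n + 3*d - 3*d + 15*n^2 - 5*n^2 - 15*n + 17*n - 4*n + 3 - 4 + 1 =-d^2*n + d*(5*n^2 - 3*n) + 10*n^2 - 2*n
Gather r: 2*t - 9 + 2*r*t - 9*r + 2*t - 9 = r*(2*t - 9) + 4*t - 18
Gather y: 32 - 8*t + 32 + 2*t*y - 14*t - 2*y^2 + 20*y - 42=-22*t - 2*y^2 + y*(2*t + 20) + 22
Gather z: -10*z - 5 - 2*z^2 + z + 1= -2*z^2 - 9*z - 4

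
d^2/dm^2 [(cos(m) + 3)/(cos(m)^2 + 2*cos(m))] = (8*(cos(m) + 1)^2*(cos(m) + 3)*sin(m)^2 - (cos(m) + 2)^2*cos(m)^3 + (cos(m) + 2)*(6*cos(m) + 9*cos(2*m) + 2*cos(3*m) - 1)*cos(m))/((cos(m) + 2)^3*cos(m)^3)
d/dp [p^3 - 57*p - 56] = 3*p^2 - 57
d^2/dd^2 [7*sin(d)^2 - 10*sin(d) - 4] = 10*sin(d) + 14*cos(2*d)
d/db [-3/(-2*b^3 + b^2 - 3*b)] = 3*(-6*b^2 + 2*b - 3)/(b^2*(2*b^2 - b + 3)^2)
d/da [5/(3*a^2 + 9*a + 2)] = 15*(-2*a - 3)/(3*a^2 + 9*a + 2)^2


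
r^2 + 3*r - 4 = (r - 1)*(r + 4)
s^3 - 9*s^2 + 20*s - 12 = (s - 6)*(s - 2)*(s - 1)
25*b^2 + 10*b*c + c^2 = (5*b + c)^2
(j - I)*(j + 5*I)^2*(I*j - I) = I*j^4 - 9*j^3 - I*j^3 + 9*j^2 - 15*I*j^2 - 25*j + 15*I*j + 25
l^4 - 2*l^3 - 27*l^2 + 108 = (l - 6)*(l - 2)*(l + 3)^2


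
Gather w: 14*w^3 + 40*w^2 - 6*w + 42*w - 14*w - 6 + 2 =14*w^3 + 40*w^2 + 22*w - 4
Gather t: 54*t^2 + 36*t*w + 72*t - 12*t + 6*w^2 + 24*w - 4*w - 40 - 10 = 54*t^2 + t*(36*w + 60) + 6*w^2 + 20*w - 50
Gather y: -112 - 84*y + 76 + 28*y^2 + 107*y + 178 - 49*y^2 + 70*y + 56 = -21*y^2 + 93*y + 198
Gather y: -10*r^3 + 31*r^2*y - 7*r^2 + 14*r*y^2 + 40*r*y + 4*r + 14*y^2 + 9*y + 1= -10*r^3 - 7*r^2 + 4*r + y^2*(14*r + 14) + y*(31*r^2 + 40*r + 9) + 1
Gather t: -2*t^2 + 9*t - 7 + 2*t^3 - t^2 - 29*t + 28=2*t^3 - 3*t^2 - 20*t + 21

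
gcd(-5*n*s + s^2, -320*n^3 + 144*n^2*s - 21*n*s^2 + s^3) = -5*n + s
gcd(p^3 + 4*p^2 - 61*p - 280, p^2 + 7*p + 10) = p + 5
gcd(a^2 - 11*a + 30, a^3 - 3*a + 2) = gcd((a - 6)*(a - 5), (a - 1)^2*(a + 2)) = 1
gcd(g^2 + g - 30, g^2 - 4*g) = 1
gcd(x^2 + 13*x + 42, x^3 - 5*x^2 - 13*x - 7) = 1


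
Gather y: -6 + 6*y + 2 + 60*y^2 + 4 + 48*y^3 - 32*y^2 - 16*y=48*y^3 + 28*y^2 - 10*y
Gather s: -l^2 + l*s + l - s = -l^2 + l + s*(l - 1)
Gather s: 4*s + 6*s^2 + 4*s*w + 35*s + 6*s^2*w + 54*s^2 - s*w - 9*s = s^2*(6*w + 60) + s*(3*w + 30)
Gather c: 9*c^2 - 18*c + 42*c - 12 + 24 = 9*c^2 + 24*c + 12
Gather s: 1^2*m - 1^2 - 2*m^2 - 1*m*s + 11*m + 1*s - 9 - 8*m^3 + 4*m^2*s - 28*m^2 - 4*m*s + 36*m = -8*m^3 - 30*m^2 + 48*m + s*(4*m^2 - 5*m + 1) - 10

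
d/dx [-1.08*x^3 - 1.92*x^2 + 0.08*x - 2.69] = -3.24*x^2 - 3.84*x + 0.08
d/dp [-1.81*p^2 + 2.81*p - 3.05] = 2.81 - 3.62*p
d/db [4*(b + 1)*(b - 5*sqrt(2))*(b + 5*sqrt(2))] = 12*b^2 + 8*b - 200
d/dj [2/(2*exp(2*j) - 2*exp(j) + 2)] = (1 - 2*exp(j))*exp(j)/(exp(2*j) - exp(j) + 1)^2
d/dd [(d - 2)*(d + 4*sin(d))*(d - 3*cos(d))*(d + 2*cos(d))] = (2 - d)*(d + 4*sin(d))*(d - 3*cos(d))*(2*sin(d) - 1) + (d - 2)*(d + 4*sin(d))*(d + 2*cos(d))*(3*sin(d) + 1) + (d - 2)*(d - 3*cos(d))*(d + 2*cos(d))*(4*cos(d) + 1) + (d + 4*sin(d))*(d - 3*cos(d))*(d + 2*cos(d))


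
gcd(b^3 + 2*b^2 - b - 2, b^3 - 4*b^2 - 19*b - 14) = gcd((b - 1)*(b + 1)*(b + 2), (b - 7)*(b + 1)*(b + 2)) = b^2 + 3*b + 2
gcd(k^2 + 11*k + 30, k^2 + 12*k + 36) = k + 6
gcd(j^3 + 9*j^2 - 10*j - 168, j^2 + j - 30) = j + 6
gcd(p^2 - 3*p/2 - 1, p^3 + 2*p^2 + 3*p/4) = p + 1/2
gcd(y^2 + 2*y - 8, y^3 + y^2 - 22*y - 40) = y + 4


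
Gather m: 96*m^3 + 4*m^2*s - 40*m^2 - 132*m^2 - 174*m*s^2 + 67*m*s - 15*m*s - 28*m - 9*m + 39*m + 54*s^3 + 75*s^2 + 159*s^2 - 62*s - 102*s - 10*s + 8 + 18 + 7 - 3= 96*m^3 + m^2*(4*s - 172) + m*(-174*s^2 + 52*s + 2) + 54*s^3 + 234*s^2 - 174*s + 30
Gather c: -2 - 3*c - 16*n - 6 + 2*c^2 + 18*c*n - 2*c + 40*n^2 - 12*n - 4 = 2*c^2 + c*(18*n - 5) + 40*n^2 - 28*n - 12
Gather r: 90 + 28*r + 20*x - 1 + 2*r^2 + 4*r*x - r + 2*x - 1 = 2*r^2 + r*(4*x + 27) + 22*x + 88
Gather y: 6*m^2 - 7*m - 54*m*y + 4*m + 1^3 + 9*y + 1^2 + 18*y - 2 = 6*m^2 - 3*m + y*(27 - 54*m)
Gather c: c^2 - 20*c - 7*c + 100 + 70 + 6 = c^2 - 27*c + 176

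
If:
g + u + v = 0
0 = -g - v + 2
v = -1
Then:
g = 3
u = -2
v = -1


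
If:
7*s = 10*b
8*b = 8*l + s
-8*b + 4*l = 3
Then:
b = -7/11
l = -23/44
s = -10/11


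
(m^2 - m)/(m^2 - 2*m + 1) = m/(m - 1)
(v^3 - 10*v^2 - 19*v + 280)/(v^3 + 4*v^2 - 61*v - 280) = (v - 7)/(v + 7)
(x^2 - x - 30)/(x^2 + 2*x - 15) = (x - 6)/(x - 3)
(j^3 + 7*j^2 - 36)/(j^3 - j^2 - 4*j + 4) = (j^2 + 9*j + 18)/(j^2 + j - 2)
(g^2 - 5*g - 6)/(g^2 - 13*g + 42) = (g + 1)/(g - 7)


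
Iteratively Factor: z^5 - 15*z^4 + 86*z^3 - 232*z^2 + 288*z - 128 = (z - 4)*(z^4 - 11*z^3 + 42*z^2 - 64*z + 32) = (z - 4)*(z - 2)*(z^3 - 9*z^2 + 24*z - 16) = (z - 4)^2*(z - 2)*(z^2 - 5*z + 4) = (z - 4)^2*(z - 2)*(z - 1)*(z - 4)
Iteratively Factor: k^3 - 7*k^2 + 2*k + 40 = (k - 4)*(k^2 - 3*k - 10) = (k - 4)*(k + 2)*(k - 5)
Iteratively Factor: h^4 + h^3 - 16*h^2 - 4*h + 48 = (h + 4)*(h^3 - 3*h^2 - 4*h + 12) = (h + 2)*(h + 4)*(h^2 - 5*h + 6) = (h - 3)*(h + 2)*(h + 4)*(h - 2)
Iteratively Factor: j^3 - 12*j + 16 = (j - 2)*(j^2 + 2*j - 8) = (j - 2)^2*(j + 4)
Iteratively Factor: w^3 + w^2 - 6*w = (w - 2)*(w^2 + 3*w) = (w - 2)*(w + 3)*(w)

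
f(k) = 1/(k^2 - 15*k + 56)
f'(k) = (15 - 2*k)/(k^2 - 15*k + 56)^2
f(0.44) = 0.02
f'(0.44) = 0.01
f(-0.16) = 0.02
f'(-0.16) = 0.00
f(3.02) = 0.05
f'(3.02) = 0.02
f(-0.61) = 0.02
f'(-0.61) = 0.00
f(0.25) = 0.02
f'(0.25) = 0.01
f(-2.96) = 0.01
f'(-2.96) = 0.00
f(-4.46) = 0.01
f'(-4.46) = 0.00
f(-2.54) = 0.01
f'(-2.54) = 0.00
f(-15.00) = 0.00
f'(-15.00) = 0.00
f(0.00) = 0.02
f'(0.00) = 0.00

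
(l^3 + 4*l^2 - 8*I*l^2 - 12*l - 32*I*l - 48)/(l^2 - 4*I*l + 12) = (l^2 + 2*l*(2 - I) - 8*I)/(l + 2*I)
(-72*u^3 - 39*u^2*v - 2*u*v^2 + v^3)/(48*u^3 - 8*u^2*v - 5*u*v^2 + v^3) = (-24*u^2 - 5*u*v + v^2)/(16*u^2 - 8*u*v + v^2)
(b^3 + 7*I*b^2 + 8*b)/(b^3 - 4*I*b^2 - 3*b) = (b + 8*I)/(b - 3*I)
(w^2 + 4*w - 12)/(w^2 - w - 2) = (w + 6)/(w + 1)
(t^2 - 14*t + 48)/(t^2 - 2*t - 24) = (t - 8)/(t + 4)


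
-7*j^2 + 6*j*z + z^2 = (-j + z)*(7*j + z)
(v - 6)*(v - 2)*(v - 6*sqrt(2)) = v^3 - 6*sqrt(2)*v^2 - 8*v^2 + 12*v + 48*sqrt(2)*v - 72*sqrt(2)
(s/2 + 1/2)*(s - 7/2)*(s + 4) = s^3/2 + 3*s^2/4 - 27*s/4 - 7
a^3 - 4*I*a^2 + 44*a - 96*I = (a - 8*I)*(a - 2*I)*(a + 6*I)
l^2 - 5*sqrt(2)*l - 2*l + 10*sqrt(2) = (l - 2)*(l - 5*sqrt(2))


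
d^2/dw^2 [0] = 0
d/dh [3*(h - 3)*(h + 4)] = 6*h + 3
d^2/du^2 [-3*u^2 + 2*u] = -6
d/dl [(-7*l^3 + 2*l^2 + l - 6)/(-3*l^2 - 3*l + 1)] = (21*l^4 + 42*l^3 - 24*l^2 - 32*l - 17)/(9*l^4 + 18*l^3 + 3*l^2 - 6*l + 1)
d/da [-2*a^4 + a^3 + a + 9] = -8*a^3 + 3*a^2 + 1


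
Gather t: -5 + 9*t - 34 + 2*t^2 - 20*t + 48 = 2*t^2 - 11*t + 9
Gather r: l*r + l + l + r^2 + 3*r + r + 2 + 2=2*l + r^2 + r*(l + 4) + 4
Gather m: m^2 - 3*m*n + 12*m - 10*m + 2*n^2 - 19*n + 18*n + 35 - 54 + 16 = m^2 + m*(2 - 3*n) + 2*n^2 - n - 3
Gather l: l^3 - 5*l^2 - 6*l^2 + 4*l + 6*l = l^3 - 11*l^2 + 10*l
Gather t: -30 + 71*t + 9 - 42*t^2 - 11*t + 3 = -42*t^2 + 60*t - 18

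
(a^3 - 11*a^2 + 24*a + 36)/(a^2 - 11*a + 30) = (a^2 - 5*a - 6)/(a - 5)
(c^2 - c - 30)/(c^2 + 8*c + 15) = (c - 6)/(c + 3)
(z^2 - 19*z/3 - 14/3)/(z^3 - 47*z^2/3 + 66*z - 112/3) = (3*z + 2)/(3*z^2 - 26*z + 16)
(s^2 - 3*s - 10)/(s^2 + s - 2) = (s - 5)/(s - 1)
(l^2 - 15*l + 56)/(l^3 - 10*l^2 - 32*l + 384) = (l - 7)/(l^2 - 2*l - 48)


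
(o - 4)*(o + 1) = o^2 - 3*o - 4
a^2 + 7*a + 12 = (a + 3)*(a + 4)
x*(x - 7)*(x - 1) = x^3 - 8*x^2 + 7*x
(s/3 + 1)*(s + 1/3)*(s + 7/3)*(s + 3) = s^4/3 + 26*s^3/9 + 232*s^2/27 + 86*s/9 + 7/3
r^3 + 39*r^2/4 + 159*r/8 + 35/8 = (r + 1/4)*(r + 5/2)*(r + 7)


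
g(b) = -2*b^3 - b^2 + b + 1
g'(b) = -6*b^2 - 2*b + 1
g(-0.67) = 0.48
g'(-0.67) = -0.35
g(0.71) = 0.49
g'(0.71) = -3.44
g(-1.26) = 2.15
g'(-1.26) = -6.01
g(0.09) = 1.08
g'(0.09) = 0.77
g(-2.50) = 23.50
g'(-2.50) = -31.50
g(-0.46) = 0.52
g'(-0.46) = 0.65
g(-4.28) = 135.21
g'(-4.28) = -100.35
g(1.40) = -5.05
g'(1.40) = -13.56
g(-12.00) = 3301.00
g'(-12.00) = -839.00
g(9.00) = -1529.00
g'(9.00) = -503.00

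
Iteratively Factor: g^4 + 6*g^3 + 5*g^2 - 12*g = (g - 1)*(g^3 + 7*g^2 + 12*g) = (g - 1)*(g + 3)*(g^2 + 4*g) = (g - 1)*(g + 3)*(g + 4)*(g)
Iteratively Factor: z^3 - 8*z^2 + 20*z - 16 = (z - 2)*(z^2 - 6*z + 8) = (z - 2)^2*(z - 4)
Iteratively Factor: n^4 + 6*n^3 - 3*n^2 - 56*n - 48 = (n + 4)*(n^3 + 2*n^2 - 11*n - 12) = (n - 3)*(n + 4)*(n^2 + 5*n + 4) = (n - 3)*(n + 4)^2*(n + 1)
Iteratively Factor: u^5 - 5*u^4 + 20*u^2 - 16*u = (u)*(u^4 - 5*u^3 + 20*u - 16) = u*(u - 2)*(u^3 - 3*u^2 - 6*u + 8) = u*(u - 2)*(u + 2)*(u^2 - 5*u + 4) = u*(u - 4)*(u - 2)*(u + 2)*(u - 1)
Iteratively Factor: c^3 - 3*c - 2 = (c + 1)*(c^2 - c - 2) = (c - 2)*(c + 1)*(c + 1)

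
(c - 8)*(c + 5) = c^2 - 3*c - 40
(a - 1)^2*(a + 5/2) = a^3 + a^2/2 - 4*a + 5/2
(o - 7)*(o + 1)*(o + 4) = o^3 - 2*o^2 - 31*o - 28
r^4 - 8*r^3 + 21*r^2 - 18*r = r*(r - 3)^2*(r - 2)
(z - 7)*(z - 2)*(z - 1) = z^3 - 10*z^2 + 23*z - 14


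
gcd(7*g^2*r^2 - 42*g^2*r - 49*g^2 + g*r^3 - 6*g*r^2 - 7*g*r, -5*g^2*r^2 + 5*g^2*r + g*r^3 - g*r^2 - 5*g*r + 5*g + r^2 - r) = 1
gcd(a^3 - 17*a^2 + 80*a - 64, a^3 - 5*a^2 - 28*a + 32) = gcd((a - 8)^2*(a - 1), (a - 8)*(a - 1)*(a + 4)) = a^2 - 9*a + 8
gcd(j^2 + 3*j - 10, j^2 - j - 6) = 1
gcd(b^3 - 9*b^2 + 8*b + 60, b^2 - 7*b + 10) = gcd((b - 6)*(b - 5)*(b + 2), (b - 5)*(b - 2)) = b - 5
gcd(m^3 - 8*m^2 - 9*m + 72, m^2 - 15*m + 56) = m - 8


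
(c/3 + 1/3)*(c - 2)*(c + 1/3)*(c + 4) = c^4/3 + 10*c^3/9 - 5*c^2/3 - 10*c/3 - 8/9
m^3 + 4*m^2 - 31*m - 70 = (m - 5)*(m + 2)*(m + 7)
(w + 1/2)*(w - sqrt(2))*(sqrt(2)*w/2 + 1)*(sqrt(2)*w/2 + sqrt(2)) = w^4/2 + 5*w^3/4 - w^2/2 - 5*w/2 - 1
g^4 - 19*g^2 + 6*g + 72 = (g - 3)^2*(g + 2)*(g + 4)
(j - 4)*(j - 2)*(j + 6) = j^3 - 28*j + 48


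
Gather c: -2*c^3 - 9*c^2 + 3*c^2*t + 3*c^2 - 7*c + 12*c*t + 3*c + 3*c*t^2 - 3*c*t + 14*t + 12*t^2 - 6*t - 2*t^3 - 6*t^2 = -2*c^3 + c^2*(3*t - 6) + c*(3*t^2 + 9*t - 4) - 2*t^3 + 6*t^2 + 8*t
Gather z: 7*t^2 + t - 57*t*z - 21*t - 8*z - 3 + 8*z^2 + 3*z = 7*t^2 - 20*t + 8*z^2 + z*(-57*t - 5) - 3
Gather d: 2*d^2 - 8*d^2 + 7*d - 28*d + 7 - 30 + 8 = -6*d^2 - 21*d - 15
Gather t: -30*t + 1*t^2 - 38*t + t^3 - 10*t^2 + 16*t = t^3 - 9*t^2 - 52*t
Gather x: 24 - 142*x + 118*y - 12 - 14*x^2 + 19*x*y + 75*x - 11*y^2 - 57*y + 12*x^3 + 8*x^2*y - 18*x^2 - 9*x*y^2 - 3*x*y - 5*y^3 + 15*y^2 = 12*x^3 + x^2*(8*y - 32) + x*(-9*y^2 + 16*y - 67) - 5*y^3 + 4*y^2 + 61*y + 12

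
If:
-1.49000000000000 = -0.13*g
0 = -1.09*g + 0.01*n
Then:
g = 11.46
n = 1249.31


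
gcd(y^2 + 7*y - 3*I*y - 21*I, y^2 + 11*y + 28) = y + 7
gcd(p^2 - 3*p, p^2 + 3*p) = p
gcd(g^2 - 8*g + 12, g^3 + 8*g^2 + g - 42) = g - 2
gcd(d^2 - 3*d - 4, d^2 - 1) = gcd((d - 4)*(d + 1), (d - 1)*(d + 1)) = d + 1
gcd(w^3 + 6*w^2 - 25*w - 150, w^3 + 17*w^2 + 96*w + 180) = w^2 + 11*w + 30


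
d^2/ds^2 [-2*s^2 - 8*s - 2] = -4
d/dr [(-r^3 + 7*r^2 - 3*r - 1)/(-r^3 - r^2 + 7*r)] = (8*r^4 - 20*r^3 + 43*r^2 - 2*r + 7)/(r^2*(r^4 + 2*r^3 - 13*r^2 - 14*r + 49))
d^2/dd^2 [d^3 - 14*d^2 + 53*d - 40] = 6*d - 28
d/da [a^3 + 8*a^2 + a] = 3*a^2 + 16*a + 1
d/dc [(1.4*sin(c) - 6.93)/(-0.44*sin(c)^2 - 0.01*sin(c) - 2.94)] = (0.616*sin(c)^2 - 6.0984*sin(c) - 4.1853)*cos(c)/(0.1936*sin(c)^4 + 0.0088*sin(c)^3 + 2.5873*sin(c)^2 + 0.0588*sin(c) + 8.6436)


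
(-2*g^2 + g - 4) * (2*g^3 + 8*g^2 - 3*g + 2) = -4*g^5 - 14*g^4 + 6*g^3 - 39*g^2 + 14*g - 8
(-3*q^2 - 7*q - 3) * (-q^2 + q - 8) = 3*q^4 + 4*q^3 + 20*q^2 + 53*q + 24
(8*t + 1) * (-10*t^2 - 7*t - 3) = -80*t^3 - 66*t^2 - 31*t - 3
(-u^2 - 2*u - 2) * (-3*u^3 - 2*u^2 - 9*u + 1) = 3*u^5 + 8*u^4 + 19*u^3 + 21*u^2 + 16*u - 2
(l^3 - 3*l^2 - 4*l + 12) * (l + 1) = l^4 - 2*l^3 - 7*l^2 + 8*l + 12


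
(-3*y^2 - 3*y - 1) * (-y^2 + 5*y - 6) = 3*y^4 - 12*y^3 + 4*y^2 + 13*y + 6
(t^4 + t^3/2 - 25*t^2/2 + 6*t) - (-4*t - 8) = t^4 + t^3/2 - 25*t^2/2 + 10*t + 8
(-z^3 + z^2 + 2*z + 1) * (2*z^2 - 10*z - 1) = -2*z^5 + 12*z^4 - 5*z^3 - 19*z^2 - 12*z - 1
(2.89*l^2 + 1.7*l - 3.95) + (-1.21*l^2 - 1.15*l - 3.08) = 1.68*l^2 + 0.55*l - 7.03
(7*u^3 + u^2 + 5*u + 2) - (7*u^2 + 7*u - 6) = 7*u^3 - 6*u^2 - 2*u + 8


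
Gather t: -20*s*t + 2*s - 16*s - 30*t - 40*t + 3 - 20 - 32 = -14*s + t*(-20*s - 70) - 49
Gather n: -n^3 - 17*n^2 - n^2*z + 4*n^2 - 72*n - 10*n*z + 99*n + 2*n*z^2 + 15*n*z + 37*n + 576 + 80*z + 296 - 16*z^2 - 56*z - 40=-n^3 + n^2*(-z - 13) + n*(2*z^2 + 5*z + 64) - 16*z^2 + 24*z + 832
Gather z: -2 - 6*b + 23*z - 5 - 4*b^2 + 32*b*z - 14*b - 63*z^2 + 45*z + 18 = -4*b^2 - 20*b - 63*z^2 + z*(32*b + 68) + 11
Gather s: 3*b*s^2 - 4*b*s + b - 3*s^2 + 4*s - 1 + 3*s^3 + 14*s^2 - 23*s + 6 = b + 3*s^3 + s^2*(3*b + 11) + s*(-4*b - 19) + 5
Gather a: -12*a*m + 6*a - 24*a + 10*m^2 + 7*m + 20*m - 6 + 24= a*(-12*m - 18) + 10*m^2 + 27*m + 18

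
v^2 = v^2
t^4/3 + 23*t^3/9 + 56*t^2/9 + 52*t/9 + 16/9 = (t/3 + 1/3)*(t + 2/3)*(t + 2)*(t + 4)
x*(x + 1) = x^2 + x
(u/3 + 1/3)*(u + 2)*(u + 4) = u^3/3 + 7*u^2/3 + 14*u/3 + 8/3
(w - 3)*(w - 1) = w^2 - 4*w + 3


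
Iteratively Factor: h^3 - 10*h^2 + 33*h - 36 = (h - 3)*(h^2 - 7*h + 12) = (h - 3)^2*(h - 4)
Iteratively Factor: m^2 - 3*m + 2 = (m - 1)*(m - 2)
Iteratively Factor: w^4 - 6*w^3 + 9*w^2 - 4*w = (w - 1)*(w^3 - 5*w^2 + 4*w) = (w - 1)^2*(w^2 - 4*w) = (w - 4)*(w - 1)^2*(w)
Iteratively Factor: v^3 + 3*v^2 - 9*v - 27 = (v + 3)*(v^2 - 9) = (v - 3)*(v + 3)*(v + 3)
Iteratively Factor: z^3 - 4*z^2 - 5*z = (z - 5)*(z^2 + z) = z*(z - 5)*(z + 1)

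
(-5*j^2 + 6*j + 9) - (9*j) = -5*j^2 - 3*j + 9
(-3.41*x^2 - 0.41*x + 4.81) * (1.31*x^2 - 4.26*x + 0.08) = -4.4671*x^4 + 13.9895*x^3 + 7.7749*x^2 - 20.5234*x + 0.3848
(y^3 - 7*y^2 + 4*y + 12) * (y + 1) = y^4 - 6*y^3 - 3*y^2 + 16*y + 12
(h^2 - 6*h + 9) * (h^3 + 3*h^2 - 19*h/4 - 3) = h^5 - 3*h^4 - 55*h^3/4 + 105*h^2/2 - 99*h/4 - 27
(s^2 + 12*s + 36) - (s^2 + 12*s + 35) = 1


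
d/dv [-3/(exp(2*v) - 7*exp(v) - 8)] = (6*exp(v) - 21)*exp(v)/(-exp(2*v) + 7*exp(v) + 8)^2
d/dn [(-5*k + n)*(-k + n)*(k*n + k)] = k*(5*k^2 - 12*k*n - 6*k + 3*n^2 + 2*n)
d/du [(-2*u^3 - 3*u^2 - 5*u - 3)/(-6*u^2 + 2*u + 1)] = (12*u^4 - 8*u^3 - 42*u^2 - 42*u + 1)/(36*u^4 - 24*u^3 - 8*u^2 + 4*u + 1)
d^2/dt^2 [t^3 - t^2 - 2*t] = 6*t - 2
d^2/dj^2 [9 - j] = 0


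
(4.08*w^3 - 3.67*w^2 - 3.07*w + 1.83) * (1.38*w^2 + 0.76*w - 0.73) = 5.6304*w^5 - 1.9638*w^4 - 10.0042*w^3 + 2.8713*w^2 + 3.6319*w - 1.3359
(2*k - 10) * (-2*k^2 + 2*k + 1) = -4*k^3 + 24*k^2 - 18*k - 10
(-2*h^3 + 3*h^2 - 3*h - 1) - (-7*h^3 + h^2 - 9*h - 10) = 5*h^3 + 2*h^2 + 6*h + 9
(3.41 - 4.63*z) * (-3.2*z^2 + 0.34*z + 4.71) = 14.816*z^3 - 12.4862*z^2 - 20.6479*z + 16.0611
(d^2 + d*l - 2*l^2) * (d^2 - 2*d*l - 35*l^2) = d^4 - d^3*l - 39*d^2*l^2 - 31*d*l^3 + 70*l^4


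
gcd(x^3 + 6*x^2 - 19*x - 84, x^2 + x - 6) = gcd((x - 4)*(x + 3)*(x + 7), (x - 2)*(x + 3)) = x + 3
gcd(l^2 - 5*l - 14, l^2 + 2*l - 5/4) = 1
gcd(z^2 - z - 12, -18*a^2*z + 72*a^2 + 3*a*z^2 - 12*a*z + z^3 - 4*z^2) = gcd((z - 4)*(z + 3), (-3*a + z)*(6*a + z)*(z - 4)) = z - 4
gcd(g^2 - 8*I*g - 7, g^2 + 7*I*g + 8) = g - I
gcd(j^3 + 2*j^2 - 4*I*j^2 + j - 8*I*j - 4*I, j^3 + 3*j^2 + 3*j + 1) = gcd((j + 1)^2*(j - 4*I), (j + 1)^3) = j^2 + 2*j + 1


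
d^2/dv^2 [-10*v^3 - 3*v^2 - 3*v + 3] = -60*v - 6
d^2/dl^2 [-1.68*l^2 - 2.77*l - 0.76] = -3.36000000000000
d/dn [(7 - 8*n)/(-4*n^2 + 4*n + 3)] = 4*(-8*n^2 + 14*n - 13)/(16*n^4 - 32*n^3 - 8*n^2 + 24*n + 9)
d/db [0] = 0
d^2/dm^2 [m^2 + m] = 2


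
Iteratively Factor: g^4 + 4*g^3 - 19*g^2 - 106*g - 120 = (g + 4)*(g^3 - 19*g - 30) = (g - 5)*(g + 4)*(g^2 + 5*g + 6) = (g - 5)*(g + 2)*(g + 4)*(g + 3)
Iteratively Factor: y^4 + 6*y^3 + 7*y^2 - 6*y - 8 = (y - 1)*(y^3 + 7*y^2 + 14*y + 8) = (y - 1)*(y + 2)*(y^2 + 5*y + 4) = (y - 1)*(y + 2)*(y + 4)*(y + 1)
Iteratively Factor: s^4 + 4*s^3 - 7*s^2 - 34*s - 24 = (s - 3)*(s^3 + 7*s^2 + 14*s + 8) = (s - 3)*(s + 1)*(s^2 + 6*s + 8) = (s - 3)*(s + 1)*(s + 4)*(s + 2)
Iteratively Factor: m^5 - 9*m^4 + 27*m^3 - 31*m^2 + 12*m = (m - 4)*(m^4 - 5*m^3 + 7*m^2 - 3*m) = (m - 4)*(m - 3)*(m^3 - 2*m^2 + m) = (m - 4)*(m - 3)*(m - 1)*(m^2 - m) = m*(m - 4)*(m - 3)*(m - 1)*(m - 1)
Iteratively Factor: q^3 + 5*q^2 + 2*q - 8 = (q + 4)*(q^2 + q - 2) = (q + 2)*(q + 4)*(q - 1)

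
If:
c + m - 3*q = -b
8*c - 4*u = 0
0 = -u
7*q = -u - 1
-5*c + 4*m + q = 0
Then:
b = -13/28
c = 0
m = 1/28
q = -1/7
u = 0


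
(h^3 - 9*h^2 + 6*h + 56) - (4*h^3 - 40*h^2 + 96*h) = -3*h^3 + 31*h^2 - 90*h + 56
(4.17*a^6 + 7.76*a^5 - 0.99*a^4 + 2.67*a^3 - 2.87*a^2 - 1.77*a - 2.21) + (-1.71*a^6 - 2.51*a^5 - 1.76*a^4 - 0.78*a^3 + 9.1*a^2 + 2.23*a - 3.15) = 2.46*a^6 + 5.25*a^5 - 2.75*a^4 + 1.89*a^3 + 6.23*a^2 + 0.46*a - 5.36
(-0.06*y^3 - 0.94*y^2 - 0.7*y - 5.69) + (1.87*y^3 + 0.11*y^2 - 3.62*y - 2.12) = 1.81*y^3 - 0.83*y^2 - 4.32*y - 7.81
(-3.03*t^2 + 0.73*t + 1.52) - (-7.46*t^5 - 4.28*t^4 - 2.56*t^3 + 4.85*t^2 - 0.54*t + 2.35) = 7.46*t^5 + 4.28*t^4 + 2.56*t^3 - 7.88*t^2 + 1.27*t - 0.83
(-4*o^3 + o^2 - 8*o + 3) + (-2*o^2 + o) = -4*o^3 - o^2 - 7*o + 3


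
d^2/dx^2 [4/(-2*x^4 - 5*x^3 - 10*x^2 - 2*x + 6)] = 8*((12*x^2 + 15*x + 10)*(2*x^4 + 5*x^3 + 10*x^2 + 2*x - 6) - (8*x^3 + 15*x^2 + 20*x + 2)^2)/(2*x^4 + 5*x^3 + 10*x^2 + 2*x - 6)^3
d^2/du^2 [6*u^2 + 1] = 12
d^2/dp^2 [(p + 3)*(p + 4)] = 2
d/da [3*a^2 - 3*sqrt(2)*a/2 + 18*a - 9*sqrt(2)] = 6*a - 3*sqrt(2)/2 + 18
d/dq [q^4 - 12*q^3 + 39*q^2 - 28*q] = 4*q^3 - 36*q^2 + 78*q - 28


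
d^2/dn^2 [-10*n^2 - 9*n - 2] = -20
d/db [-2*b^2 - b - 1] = -4*b - 1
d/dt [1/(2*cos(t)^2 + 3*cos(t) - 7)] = (4*cos(t) + 3)*sin(t)/(3*cos(t) + cos(2*t) - 6)^2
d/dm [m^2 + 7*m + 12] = 2*m + 7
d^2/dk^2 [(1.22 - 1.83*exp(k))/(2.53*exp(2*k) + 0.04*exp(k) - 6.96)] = (-11.713647*exp(4*k) + 31.421588*exp(3*k) - 192.974232*exp(2*k) + 85.423424*exp(k) - 88.30848)*exp(k)/(16.194277*exp(6*k) + 0.768108*exp(5*k) - 133.638648*exp(4*k) - 4.226048*exp(3*k) + 367.638336*exp(2*k) + 5.812992*exp(k) - 337.153536)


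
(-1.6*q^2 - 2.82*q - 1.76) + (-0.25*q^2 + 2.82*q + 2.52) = 0.76 - 1.85*q^2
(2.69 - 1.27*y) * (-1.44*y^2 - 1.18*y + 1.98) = 1.8288*y^3 - 2.375*y^2 - 5.6888*y + 5.3262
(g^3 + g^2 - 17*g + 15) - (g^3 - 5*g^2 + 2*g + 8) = 6*g^2 - 19*g + 7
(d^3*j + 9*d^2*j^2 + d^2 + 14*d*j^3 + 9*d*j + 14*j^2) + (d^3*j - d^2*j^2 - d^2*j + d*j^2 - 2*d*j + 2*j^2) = 2*d^3*j + 8*d^2*j^2 - d^2*j + d^2 + 14*d*j^3 + d*j^2 + 7*d*j + 16*j^2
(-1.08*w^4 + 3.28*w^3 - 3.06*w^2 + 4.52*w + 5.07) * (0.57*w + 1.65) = -0.6156*w^5 + 0.0875999999999997*w^4 + 3.6678*w^3 - 2.4726*w^2 + 10.3479*w + 8.3655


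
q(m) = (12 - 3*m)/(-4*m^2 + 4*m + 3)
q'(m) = (12 - 3*m)*(8*m - 4)/(-4*m^2 + 4*m + 3)^2 - 3/(-4*m^2 + 4*m + 3)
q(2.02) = -1.13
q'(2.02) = 3.20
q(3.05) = -0.13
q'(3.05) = 0.26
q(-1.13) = -2.32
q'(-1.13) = -4.12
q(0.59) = 2.58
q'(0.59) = -0.29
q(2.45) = -0.41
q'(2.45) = 0.84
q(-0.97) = -3.21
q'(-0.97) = -7.49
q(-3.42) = -0.39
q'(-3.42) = -0.16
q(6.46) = 0.05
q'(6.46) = 0.00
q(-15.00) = -0.06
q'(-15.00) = 0.00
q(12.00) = 0.05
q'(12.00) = 0.00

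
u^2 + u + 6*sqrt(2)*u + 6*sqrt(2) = (u + 1)*(u + 6*sqrt(2))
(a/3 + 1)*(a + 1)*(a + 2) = a^3/3 + 2*a^2 + 11*a/3 + 2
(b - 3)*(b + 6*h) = b^2 + 6*b*h - 3*b - 18*h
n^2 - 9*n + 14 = (n - 7)*(n - 2)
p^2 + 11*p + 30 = (p + 5)*(p + 6)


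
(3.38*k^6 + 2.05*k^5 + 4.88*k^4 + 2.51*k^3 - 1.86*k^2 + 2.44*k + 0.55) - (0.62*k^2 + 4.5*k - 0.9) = 3.38*k^6 + 2.05*k^5 + 4.88*k^4 + 2.51*k^3 - 2.48*k^2 - 2.06*k + 1.45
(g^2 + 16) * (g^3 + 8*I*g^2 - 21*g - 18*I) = g^5 + 8*I*g^4 - 5*g^3 + 110*I*g^2 - 336*g - 288*I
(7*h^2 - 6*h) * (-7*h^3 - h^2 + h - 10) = -49*h^5 + 35*h^4 + 13*h^3 - 76*h^2 + 60*h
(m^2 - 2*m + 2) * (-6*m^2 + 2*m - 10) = -6*m^4 + 14*m^3 - 26*m^2 + 24*m - 20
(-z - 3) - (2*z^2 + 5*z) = -2*z^2 - 6*z - 3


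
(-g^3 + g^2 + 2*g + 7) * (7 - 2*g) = 2*g^4 - 9*g^3 + 3*g^2 + 49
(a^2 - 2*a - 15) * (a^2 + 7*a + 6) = a^4 + 5*a^3 - 23*a^2 - 117*a - 90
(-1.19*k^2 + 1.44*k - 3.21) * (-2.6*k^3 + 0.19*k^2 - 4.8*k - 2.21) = 3.094*k^5 - 3.9701*k^4 + 14.3316*k^3 - 4.892*k^2 + 12.2256*k + 7.0941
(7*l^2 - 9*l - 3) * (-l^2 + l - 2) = -7*l^4 + 16*l^3 - 20*l^2 + 15*l + 6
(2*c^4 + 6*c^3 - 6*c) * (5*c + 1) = 10*c^5 + 32*c^4 + 6*c^3 - 30*c^2 - 6*c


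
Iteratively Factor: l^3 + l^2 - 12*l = (l)*(l^2 + l - 12) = l*(l - 3)*(l + 4)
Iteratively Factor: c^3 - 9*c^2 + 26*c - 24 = (c - 2)*(c^2 - 7*c + 12) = (c - 4)*(c - 2)*(c - 3)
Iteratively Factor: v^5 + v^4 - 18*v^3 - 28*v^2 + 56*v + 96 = (v - 2)*(v^4 + 3*v^3 - 12*v^2 - 52*v - 48) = (v - 2)*(v + 2)*(v^3 + v^2 - 14*v - 24) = (v - 2)*(v + 2)*(v + 3)*(v^2 - 2*v - 8) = (v - 4)*(v - 2)*(v + 2)*(v + 3)*(v + 2)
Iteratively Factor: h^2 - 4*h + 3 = (h - 1)*(h - 3)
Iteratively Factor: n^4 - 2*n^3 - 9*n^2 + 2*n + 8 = (n + 1)*(n^3 - 3*n^2 - 6*n + 8) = (n - 4)*(n + 1)*(n^2 + n - 2) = (n - 4)*(n - 1)*(n + 1)*(n + 2)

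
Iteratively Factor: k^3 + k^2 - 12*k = (k - 3)*(k^2 + 4*k) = (k - 3)*(k + 4)*(k)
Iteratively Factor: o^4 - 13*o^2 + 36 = (o + 2)*(o^3 - 2*o^2 - 9*o + 18) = (o - 2)*(o + 2)*(o^2 - 9) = (o - 3)*(o - 2)*(o + 2)*(o + 3)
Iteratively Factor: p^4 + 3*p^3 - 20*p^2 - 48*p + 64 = (p + 4)*(p^3 - p^2 - 16*p + 16) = (p + 4)^2*(p^2 - 5*p + 4) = (p - 4)*(p + 4)^2*(p - 1)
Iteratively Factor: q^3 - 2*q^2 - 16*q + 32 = (q + 4)*(q^2 - 6*q + 8) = (q - 4)*(q + 4)*(q - 2)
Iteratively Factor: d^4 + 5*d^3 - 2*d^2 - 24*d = (d + 4)*(d^3 + d^2 - 6*d) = (d - 2)*(d + 4)*(d^2 + 3*d) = d*(d - 2)*(d + 4)*(d + 3)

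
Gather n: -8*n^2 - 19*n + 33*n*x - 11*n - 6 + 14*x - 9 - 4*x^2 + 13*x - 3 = -8*n^2 + n*(33*x - 30) - 4*x^2 + 27*x - 18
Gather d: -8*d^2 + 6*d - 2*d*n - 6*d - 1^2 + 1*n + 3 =-8*d^2 - 2*d*n + n + 2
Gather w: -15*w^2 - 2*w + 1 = -15*w^2 - 2*w + 1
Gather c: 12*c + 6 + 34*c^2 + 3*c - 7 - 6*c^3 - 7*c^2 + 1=-6*c^3 + 27*c^2 + 15*c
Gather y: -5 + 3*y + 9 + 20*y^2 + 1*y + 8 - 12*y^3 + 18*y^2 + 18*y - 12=-12*y^3 + 38*y^2 + 22*y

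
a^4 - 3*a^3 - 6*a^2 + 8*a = a*(a - 4)*(a - 1)*(a + 2)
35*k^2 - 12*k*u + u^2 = (-7*k + u)*(-5*k + u)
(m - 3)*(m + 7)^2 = m^3 + 11*m^2 + 7*m - 147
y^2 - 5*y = y*(y - 5)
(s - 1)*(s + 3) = s^2 + 2*s - 3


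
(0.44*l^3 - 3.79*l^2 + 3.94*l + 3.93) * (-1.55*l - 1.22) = -0.682*l^4 + 5.3377*l^3 - 1.4832*l^2 - 10.8983*l - 4.7946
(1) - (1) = 0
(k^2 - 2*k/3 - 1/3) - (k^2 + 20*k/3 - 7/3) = 2 - 22*k/3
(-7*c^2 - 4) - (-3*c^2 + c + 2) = -4*c^2 - c - 6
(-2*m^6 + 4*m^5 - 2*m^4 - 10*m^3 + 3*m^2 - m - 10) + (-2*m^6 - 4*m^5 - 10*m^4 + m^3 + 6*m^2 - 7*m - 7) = -4*m^6 - 12*m^4 - 9*m^3 + 9*m^2 - 8*m - 17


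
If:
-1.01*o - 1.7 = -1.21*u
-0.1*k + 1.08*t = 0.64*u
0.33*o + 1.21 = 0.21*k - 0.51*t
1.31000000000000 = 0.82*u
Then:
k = 10.87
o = 0.23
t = 1.95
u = 1.60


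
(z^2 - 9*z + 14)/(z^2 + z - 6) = (z - 7)/(z + 3)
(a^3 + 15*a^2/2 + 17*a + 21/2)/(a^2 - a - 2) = (2*a^2 + 13*a + 21)/(2*(a - 2))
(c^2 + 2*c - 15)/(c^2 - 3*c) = (c + 5)/c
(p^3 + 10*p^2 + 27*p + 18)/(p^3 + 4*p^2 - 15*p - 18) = (p + 3)/(p - 3)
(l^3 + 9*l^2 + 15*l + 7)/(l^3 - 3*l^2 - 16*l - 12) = (l^2 + 8*l + 7)/(l^2 - 4*l - 12)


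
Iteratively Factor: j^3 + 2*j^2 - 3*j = (j)*(j^2 + 2*j - 3) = j*(j + 3)*(j - 1)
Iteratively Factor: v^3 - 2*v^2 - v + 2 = (v - 1)*(v^2 - v - 2) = (v - 2)*(v - 1)*(v + 1)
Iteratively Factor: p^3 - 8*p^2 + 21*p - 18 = (p - 3)*(p^2 - 5*p + 6) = (p - 3)^2*(p - 2)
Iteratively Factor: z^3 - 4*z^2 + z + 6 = (z + 1)*(z^2 - 5*z + 6) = (z - 3)*(z + 1)*(z - 2)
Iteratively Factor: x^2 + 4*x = (x)*(x + 4)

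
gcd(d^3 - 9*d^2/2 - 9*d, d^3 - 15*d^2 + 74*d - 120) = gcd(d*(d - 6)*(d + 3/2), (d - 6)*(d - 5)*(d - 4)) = d - 6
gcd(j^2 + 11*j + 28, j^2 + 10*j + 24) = j + 4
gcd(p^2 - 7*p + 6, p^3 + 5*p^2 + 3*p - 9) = p - 1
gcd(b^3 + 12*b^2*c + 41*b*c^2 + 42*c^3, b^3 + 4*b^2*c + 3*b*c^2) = b + 3*c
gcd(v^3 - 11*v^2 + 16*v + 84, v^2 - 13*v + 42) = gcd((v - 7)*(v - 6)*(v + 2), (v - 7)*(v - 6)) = v^2 - 13*v + 42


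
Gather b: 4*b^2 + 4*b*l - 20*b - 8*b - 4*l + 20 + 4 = 4*b^2 + b*(4*l - 28) - 4*l + 24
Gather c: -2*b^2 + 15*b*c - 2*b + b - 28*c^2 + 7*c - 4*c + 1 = -2*b^2 - b - 28*c^2 + c*(15*b + 3) + 1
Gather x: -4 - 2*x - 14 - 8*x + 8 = -10*x - 10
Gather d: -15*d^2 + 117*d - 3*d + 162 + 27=-15*d^2 + 114*d + 189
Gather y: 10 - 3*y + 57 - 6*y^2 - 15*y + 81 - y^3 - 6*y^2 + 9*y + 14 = -y^3 - 12*y^2 - 9*y + 162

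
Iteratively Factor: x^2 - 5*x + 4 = (x - 1)*(x - 4)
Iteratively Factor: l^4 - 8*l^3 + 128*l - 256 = (l + 4)*(l^3 - 12*l^2 + 48*l - 64) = (l - 4)*(l + 4)*(l^2 - 8*l + 16) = (l - 4)^2*(l + 4)*(l - 4)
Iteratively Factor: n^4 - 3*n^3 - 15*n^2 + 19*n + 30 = (n - 2)*(n^3 - n^2 - 17*n - 15) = (n - 2)*(n + 1)*(n^2 - 2*n - 15) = (n - 5)*(n - 2)*(n + 1)*(n + 3)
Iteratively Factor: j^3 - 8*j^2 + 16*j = (j - 4)*(j^2 - 4*j) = (j - 4)^2*(j)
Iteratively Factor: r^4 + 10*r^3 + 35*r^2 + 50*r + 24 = (r + 4)*(r^3 + 6*r^2 + 11*r + 6) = (r + 3)*(r + 4)*(r^2 + 3*r + 2) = (r + 2)*(r + 3)*(r + 4)*(r + 1)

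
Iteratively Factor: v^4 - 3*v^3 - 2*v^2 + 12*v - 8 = (v + 2)*(v^3 - 5*v^2 + 8*v - 4) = (v - 2)*(v + 2)*(v^2 - 3*v + 2) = (v - 2)^2*(v + 2)*(v - 1)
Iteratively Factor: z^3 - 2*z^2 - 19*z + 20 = (z - 1)*(z^2 - z - 20) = (z - 5)*(z - 1)*(z + 4)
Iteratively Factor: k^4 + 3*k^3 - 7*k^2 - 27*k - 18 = (k - 3)*(k^3 + 6*k^2 + 11*k + 6) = (k - 3)*(k + 1)*(k^2 + 5*k + 6) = (k - 3)*(k + 1)*(k + 3)*(k + 2)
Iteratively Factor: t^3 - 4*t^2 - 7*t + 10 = (t + 2)*(t^2 - 6*t + 5) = (t - 1)*(t + 2)*(t - 5)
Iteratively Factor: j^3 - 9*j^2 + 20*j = (j - 4)*(j^2 - 5*j) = (j - 5)*(j - 4)*(j)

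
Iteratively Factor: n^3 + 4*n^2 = (n)*(n^2 + 4*n) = n^2*(n + 4)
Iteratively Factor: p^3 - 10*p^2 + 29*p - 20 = (p - 5)*(p^2 - 5*p + 4) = (p - 5)*(p - 1)*(p - 4)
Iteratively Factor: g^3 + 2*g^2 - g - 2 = (g - 1)*(g^2 + 3*g + 2) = (g - 1)*(g + 1)*(g + 2)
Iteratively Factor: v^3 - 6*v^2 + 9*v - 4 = (v - 4)*(v^2 - 2*v + 1) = (v - 4)*(v - 1)*(v - 1)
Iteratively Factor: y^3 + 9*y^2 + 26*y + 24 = (y + 2)*(y^2 + 7*y + 12) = (y + 2)*(y + 3)*(y + 4)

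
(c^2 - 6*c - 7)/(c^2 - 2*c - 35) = (c + 1)/(c + 5)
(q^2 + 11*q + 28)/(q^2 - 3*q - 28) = (q + 7)/(q - 7)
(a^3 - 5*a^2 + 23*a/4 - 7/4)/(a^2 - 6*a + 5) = (a^2 - 4*a + 7/4)/(a - 5)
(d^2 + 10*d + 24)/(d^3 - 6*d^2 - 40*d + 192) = (d + 4)/(d^2 - 12*d + 32)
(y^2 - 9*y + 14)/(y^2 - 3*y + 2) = (y - 7)/(y - 1)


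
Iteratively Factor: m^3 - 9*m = (m)*(m^2 - 9) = m*(m + 3)*(m - 3)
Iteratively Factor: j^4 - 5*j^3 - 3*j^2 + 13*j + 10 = (j - 2)*(j^3 - 3*j^2 - 9*j - 5) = (j - 2)*(j + 1)*(j^2 - 4*j - 5) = (j - 2)*(j + 1)^2*(j - 5)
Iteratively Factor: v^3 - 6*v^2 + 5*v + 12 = (v + 1)*(v^2 - 7*v + 12) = (v - 4)*(v + 1)*(v - 3)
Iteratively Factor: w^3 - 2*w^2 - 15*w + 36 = (w - 3)*(w^2 + w - 12) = (w - 3)^2*(w + 4)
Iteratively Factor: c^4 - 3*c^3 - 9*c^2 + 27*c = (c - 3)*(c^3 - 9*c) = c*(c - 3)*(c^2 - 9) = c*(c - 3)^2*(c + 3)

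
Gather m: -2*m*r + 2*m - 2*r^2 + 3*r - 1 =m*(2 - 2*r) - 2*r^2 + 3*r - 1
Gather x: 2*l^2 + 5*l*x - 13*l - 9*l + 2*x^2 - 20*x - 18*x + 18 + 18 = 2*l^2 - 22*l + 2*x^2 + x*(5*l - 38) + 36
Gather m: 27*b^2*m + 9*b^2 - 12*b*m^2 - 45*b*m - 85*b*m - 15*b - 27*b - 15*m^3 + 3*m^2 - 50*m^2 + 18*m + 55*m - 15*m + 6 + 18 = 9*b^2 - 42*b - 15*m^3 + m^2*(-12*b - 47) + m*(27*b^2 - 130*b + 58) + 24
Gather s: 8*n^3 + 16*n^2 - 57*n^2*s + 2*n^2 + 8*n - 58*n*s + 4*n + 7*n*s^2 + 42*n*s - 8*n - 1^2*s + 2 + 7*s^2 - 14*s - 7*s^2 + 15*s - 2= 8*n^3 + 18*n^2 + 7*n*s^2 + 4*n + s*(-57*n^2 - 16*n)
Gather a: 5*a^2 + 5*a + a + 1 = 5*a^2 + 6*a + 1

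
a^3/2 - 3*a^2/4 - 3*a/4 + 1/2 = (a/2 + 1/2)*(a - 2)*(a - 1/2)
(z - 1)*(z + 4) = z^2 + 3*z - 4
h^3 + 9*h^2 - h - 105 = (h - 3)*(h + 5)*(h + 7)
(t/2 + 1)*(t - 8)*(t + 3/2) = t^3/2 - 9*t^2/4 - 25*t/2 - 12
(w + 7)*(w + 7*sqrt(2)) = w^2 + 7*w + 7*sqrt(2)*w + 49*sqrt(2)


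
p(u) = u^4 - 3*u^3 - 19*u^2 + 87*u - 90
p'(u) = 4*u^3 - 9*u^2 - 38*u + 87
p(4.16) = 26.62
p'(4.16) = 61.13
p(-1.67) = -266.53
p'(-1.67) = 106.73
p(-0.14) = -102.54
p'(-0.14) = 92.13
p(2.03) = 0.20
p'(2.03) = 6.23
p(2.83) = 0.19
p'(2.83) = -1.96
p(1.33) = -11.83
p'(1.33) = 29.95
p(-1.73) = -272.88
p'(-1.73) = 105.09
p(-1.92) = -292.26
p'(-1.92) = 98.47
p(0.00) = -90.00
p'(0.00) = 87.00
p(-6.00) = 648.00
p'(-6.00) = -873.00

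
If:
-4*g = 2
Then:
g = -1/2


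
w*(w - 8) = w^2 - 8*w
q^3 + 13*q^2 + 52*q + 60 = (q + 2)*(q + 5)*(q + 6)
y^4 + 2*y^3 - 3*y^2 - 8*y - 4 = (y - 2)*(y + 1)^2*(y + 2)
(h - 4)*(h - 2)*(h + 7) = h^3 + h^2 - 34*h + 56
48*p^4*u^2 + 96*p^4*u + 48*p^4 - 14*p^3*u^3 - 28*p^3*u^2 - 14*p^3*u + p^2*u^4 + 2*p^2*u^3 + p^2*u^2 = (-8*p + u)*(-6*p + u)*(p*u + p)^2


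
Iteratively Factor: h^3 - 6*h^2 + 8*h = (h - 4)*(h^2 - 2*h) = h*(h - 4)*(h - 2)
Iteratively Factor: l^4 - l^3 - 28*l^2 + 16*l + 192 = (l - 4)*(l^3 + 3*l^2 - 16*l - 48) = (l - 4)^2*(l^2 + 7*l + 12) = (l - 4)^2*(l + 3)*(l + 4)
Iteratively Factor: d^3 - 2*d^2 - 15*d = (d)*(d^2 - 2*d - 15) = d*(d - 5)*(d + 3)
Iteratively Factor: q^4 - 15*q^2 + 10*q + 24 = (q + 1)*(q^3 - q^2 - 14*q + 24) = (q - 2)*(q + 1)*(q^2 + q - 12) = (q - 2)*(q + 1)*(q + 4)*(q - 3)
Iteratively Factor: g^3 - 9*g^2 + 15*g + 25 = (g - 5)*(g^2 - 4*g - 5) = (g - 5)^2*(g + 1)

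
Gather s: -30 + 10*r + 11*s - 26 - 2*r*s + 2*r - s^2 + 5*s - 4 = 12*r - s^2 + s*(16 - 2*r) - 60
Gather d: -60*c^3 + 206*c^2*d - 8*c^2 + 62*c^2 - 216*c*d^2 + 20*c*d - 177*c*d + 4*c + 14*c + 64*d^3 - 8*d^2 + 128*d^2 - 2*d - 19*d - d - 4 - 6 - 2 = -60*c^3 + 54*c^2 + 18*c + 64*d^3 + d^2*(120 - 216*c) + d*(206*c^2 - 157*c - 22) - 12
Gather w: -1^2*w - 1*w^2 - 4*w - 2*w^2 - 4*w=-3*w^2 - 9*w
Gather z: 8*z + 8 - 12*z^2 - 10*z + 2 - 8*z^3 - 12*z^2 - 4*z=-8*z^3 - 24*z^2 - 6*z + 10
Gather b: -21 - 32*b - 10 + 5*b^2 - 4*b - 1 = 5*b^2 - 36*b - 32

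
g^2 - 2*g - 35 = (g - 7)*(g + 5)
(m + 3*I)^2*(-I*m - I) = -I*m^3 + 6*m^2 - I*m^2 + 6*m + 9*I*m + 9*I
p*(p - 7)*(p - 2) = p^3 - 9*p^2 + 14*p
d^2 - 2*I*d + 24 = (d - 6*I)*(d + 4*I)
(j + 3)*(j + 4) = j^2 + 7*j + 12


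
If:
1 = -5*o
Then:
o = -1/5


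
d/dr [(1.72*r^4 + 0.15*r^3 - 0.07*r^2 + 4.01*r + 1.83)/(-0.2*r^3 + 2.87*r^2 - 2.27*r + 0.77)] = (-0.344*r^6 + 9.8728*r^5 - 11.2967*r^4 + 6.2206*r^3 - 9.9053*r^2 - 10.612*r + 7.2418)/(0.04*r^6 - 1.148*r^5 + 9.1449*r^4 - 13.3378*r^3 + 9.5727*r^2 - 3.4958*r + 0.5929)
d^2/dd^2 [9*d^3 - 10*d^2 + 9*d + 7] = 54*d - 20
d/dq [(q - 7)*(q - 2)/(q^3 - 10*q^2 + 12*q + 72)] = (-q^3 + 12*q^2 - 48*q + 136)/(q^5 - 14*q^4 + 40*q^3 + 144*q^2 - 432*q - 864)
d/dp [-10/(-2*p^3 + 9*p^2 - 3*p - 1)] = 30*(-2*p^2 + 6*p - 1)/(2*p^3 - 9*p^2 + 3*p + 1)^2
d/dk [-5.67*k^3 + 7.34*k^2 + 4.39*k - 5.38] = -17.01*k^2 + 14.68*k + 4.39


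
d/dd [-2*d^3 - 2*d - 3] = -6*d^2 - 2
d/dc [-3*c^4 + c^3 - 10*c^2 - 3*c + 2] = -12*c^3 + 3*c^2 - 20*c - 3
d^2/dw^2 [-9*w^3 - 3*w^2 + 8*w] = -54*w - 6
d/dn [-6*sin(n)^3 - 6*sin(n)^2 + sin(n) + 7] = (-18*sin(n)^2 - 12*sin(n) + 1)*cos(n)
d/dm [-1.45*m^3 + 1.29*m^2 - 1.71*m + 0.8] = -4.35*m^2 + 2.58*m - 1.71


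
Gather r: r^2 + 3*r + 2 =r^2 + 3*r + 2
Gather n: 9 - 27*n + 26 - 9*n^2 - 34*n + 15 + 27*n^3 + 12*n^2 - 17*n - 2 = 27*n^3 + 3*n^2 - 78*n + 48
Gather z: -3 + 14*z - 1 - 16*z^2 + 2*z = -16*z^2 + 16*z - 4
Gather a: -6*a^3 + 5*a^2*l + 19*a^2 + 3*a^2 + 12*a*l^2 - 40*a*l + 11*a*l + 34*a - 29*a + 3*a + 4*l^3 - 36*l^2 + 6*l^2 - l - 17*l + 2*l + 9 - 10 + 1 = -6*a^3 + a^2*(5*l + 22) + a*(12*l^2 - 29*l + 8) + 4*l^3 - 30*l^2 - 16*l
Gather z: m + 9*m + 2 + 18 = 10*m + 20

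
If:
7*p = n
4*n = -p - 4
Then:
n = -28/29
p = -4/29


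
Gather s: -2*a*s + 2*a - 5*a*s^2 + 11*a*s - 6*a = -5*a*s^2 + 9*a*s - 4*a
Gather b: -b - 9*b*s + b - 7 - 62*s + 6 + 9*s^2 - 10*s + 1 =-9*b*s + 9*s^2 - 72*s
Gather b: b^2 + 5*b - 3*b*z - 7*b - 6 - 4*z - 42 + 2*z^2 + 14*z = b^2 + b*(-3*z - 2) + 2*z^2 + 10*z - 48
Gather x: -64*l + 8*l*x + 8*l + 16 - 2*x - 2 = -56*l + x*(8*l - 2) + 14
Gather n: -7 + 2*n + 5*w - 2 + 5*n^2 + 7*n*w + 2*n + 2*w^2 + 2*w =5*n^2 + n*(7*w + 4) + 2*w^2 + 7*w - 9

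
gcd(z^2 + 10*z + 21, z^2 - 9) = z + 3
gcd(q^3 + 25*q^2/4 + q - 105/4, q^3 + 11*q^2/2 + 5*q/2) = q + 5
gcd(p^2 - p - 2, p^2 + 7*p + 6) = p + 1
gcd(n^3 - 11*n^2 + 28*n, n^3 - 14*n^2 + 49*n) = n^2 - 7*n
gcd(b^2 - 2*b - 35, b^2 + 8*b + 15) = b + 5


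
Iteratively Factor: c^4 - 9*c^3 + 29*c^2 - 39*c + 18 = (c - 2)*(c^3 - 7*c^2 + 15*c - 9) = (c - 2)*(c - 1)*(c^2 - 6*c + 9) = (c - 3)*(c - 2)*(c - 1)*(c - 3)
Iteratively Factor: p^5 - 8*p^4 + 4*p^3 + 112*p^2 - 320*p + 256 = (p - 4)*(p^4 - 4*p^3 - 12*p^2 + 64*p - 64) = (p - 4)*(p - 2)*(p^3 - 2*p^2 - 16*p + 32) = (p - 4)*(p - 2)*(p + 4)*(p^2 - 6*p + 8) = (p - 4)*(p - 2)^2*(p + 4)*(p - 4)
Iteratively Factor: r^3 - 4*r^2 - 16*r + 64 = (r - 4)*(r^2 - 16) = (r - 4)*(r + 4)*(r - 4)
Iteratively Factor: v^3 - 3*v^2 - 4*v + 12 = (v - 2)*(v^2 - v - 6) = (v - 3)*(v - 2)*(v + 2)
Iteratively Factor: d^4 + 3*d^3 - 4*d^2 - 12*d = (d)*(d^3 + 3*d^2 - 4*d - 12) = d*(d + 2)*(d^2 + d - 6) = d*(d - 2)*(d + 2)*(d + 3)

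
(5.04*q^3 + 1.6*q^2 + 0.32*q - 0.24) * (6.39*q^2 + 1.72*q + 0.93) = 32.2056*q^5 + 18.8928*q^4 + 9.484*q^3 + 0.5048*q^2 - 0.1152*q - 0.2232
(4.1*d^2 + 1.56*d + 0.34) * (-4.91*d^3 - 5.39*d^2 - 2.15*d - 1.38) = -20.131*d^5 - 29.7586*d^4 - 18.8928*d^3 - 10.8446*d^2 - 2.8838*d - 0.4692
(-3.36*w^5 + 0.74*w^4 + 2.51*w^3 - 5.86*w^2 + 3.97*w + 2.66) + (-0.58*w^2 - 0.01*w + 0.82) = -3.36*w^5 + 0.74*w^4 + 2.51*w^3 - 6.44*w^2 + 3.96*w + 3.48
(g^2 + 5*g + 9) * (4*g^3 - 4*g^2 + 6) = 4*g^5 + 16*g^4 + 16*g^3 - 30*g^2 + 30*g + 54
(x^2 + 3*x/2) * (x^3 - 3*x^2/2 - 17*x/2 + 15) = x^5 - 43*x^3/4 + 9*x^2/4 + 45*x/2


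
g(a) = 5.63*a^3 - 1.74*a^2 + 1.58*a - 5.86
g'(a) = 16.89*a^2 - 3.48*a + 1.58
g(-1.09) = -16.94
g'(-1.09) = 25.44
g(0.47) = -4.92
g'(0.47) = 3.68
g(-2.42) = -99.66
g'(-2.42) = 108.92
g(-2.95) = -170.20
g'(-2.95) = 158.83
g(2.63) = 88.68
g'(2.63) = 109.25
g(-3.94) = -383.44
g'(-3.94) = 277.48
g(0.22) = -5.54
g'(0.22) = 1.63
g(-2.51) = -109.82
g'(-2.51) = 116.72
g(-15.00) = -19422.31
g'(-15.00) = 3854.03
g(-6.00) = -1294.06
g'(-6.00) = 630.50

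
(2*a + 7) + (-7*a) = 7 - 5*a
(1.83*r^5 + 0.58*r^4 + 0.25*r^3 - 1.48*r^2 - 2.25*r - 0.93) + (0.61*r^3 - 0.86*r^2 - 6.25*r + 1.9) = 1.83*r^5 + 0.58*r^4 + 0.86*r^3 - 2.34*r^2 - 8.5*r + 0.97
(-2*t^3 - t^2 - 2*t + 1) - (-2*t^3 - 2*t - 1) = 2 - t^2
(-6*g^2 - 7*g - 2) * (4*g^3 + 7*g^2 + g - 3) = -24*g^5 - 70*g^4 - 63*g^3 - 3*g^2 + 19*g + 6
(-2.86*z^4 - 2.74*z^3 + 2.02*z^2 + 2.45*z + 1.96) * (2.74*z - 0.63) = -7.8364*z^5 - 5.7058*z^4 + 7.261*z^3 + 5.4404*z^2 + 3.8269*z - 1.2348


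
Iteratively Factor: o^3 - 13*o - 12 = (o + 1)*(o^2 - o - 12) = (o - 4)*(o + 1)*(o + 3)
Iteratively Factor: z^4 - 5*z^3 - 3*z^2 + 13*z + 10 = (z - 2)*(z^3 - 3*z^2 - 9*z - 5) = (z - 2)*(z + 1)*(z^2 - 4*z - 5) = (z - 5)*(z - 2)*(z + 1)*(z + 1)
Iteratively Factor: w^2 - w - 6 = (w - 3)*(w + 2)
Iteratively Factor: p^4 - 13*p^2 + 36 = (p + 2)*(p^3 - 2*p^2 - 9*p + 18) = (p - 2)*(p + 2)*(p^2 - 9) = (p - 2)*(p + 2)*(p + 3)*(p - 3)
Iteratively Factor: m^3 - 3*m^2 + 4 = (m - 2)*(m^2 - m - 2) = (m - 2)*(m + 1)*(m - 2)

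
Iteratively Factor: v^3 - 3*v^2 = (v - 3)*(v^2) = v*(v - 3)*(v)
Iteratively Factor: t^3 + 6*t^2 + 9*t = (t + 3)*(t^2 + 3*t) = t*(t + 3)*(t + 3)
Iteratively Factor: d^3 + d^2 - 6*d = (d)*(d^2 + d - 6) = d*(d - 2)*(d + 3)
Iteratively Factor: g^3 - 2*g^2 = (g - 2)*(g^2) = g*(g - 2)*(g)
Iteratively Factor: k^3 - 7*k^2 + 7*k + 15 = (k - 3)*(k^2 - 4*k - 5) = (k - 3)*(k + 1)*(k - 5)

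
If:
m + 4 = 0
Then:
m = -4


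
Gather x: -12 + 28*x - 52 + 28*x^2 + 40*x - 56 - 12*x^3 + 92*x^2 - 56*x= -12*x^3 + 120*x^2 + 12*x - 120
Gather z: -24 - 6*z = -6*z - 24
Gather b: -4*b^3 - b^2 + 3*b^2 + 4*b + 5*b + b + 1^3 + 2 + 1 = -4*b^3 + 2*b^2 + 10*b + 4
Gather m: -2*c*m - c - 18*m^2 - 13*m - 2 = -c - 18*m^2 + m*(-2*c - 13) - 2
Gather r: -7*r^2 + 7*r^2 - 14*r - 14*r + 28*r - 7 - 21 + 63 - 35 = 0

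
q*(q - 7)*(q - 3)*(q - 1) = q^4 - 11*q^3 + 31*q^2 - 21*q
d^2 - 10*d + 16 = (d - 8)*(d - 2)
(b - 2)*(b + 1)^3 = b^4 + b^3 - 3*b^2 - 5*b - 2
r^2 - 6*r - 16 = (r - 8)*(r + 2)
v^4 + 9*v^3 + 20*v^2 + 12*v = v*(v + 1)*(v + 2)*(v + 6)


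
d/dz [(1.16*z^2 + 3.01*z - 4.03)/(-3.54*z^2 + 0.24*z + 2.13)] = (10.9338*z^2 - 23.5908*z + 7.3785)/(12.5316*z^4 - 1.6992*z^3 - 15.0228*z^2 + 1.0224*z + 4.5369)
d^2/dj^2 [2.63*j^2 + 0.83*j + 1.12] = 5.26000000000000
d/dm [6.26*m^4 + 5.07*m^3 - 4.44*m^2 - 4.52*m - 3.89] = 25.04*m^3 + 15.21*m^2 - 8.88*m - 4.52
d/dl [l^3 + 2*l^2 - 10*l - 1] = 3*l^2 + 4*l - 10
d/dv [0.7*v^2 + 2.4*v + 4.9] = 1.4*v + 2.4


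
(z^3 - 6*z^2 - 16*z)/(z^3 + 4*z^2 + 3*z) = (z^2 - 6*z - 16)/(z^2 + 4*z + 3)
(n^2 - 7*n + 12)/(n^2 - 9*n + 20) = (n - 3)/(n - 5)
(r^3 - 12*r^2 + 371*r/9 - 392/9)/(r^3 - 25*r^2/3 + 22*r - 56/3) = (3*r^2 - 29*r + 56)/(3*(r^2 - 6*r + 8))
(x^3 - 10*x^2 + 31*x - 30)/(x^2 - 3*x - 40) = (-x^3 + 10*x^2 - 31*x + 30)/(-x^2 + 3*x + 40)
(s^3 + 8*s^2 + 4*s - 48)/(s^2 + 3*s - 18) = (s^2 + 2*s - 8)/(s - 3)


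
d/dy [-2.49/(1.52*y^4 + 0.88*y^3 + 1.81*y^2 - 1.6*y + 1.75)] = (15.1392*y^3 + 6.5736*y^2 + 9.0138*y - 3.984)/(1.52*y^4 + 0.88*y^3 + 1.81*y^2 - 1.6*y + 1.75)^2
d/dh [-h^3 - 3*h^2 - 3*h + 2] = -3*h^2 - 6*h - 3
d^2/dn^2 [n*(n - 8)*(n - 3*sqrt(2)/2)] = 6*n - 16 - 3*sqrt(2)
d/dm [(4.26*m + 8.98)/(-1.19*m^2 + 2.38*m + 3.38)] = (5.0694*m^2 + 21.3724*m - 6.9736)/(1.4161*m^4 - 5.6644*m^3 - 2.38*m^2 + 16.0888*m + 11.4244)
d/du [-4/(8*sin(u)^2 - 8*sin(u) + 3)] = 32*(sin(2*u) - cos(u))/(-8*sin(u) - 4*cos(2*u) + 7)^2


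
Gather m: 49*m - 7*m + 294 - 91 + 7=42*m + 210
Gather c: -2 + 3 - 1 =0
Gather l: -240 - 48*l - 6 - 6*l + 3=-54*l - 243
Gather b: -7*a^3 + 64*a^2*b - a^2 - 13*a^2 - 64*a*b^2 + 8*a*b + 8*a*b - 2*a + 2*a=-7*a^3 - 14*a^2 - 64*a*b^2 + b*(64*a^2 + 16*a)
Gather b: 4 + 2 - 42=-36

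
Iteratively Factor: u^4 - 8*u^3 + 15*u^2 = (u - 5)*(u^3 - 3*u^2) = u*(u - 5)*(u^2 - 3*u) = u*(u - 5)*(u - 3)*(u)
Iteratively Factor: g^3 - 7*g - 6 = (g + 2)*(g^2 - 2*g - 3) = (g - 3)*(g + 2)*(g + 1)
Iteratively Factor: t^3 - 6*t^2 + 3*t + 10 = (t - 5)*(t^2 - t - 2) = (t - 5)*(t + 1)*(t - 2)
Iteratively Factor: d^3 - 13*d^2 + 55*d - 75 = (d - 5)*(d^2 - 8*d + 15) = (d - 5)^2*(d - 3)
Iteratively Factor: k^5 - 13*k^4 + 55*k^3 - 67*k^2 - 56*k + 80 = (k - 4)*(k^4 - 9*k^3 + 19*k^2 + 9*k - 20) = (k - 5)*(k - 4)*(k^3 - 4*k^2 - k + 4) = (k - 5)*(k - 4)^2*(k^2 - 1) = (k - 5)*(k - 4)^2*(k + 1)*(k - 1)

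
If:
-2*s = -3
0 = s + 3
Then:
No Solution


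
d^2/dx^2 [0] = 0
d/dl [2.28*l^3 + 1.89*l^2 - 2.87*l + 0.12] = 6.84*l^2 + 3.78*l - 2.87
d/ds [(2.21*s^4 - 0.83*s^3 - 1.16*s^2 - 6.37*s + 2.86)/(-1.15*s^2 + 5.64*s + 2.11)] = (-5.083*s^5 + 38.3477*s^4 + 9.29*s^3 - 19.1218*s^2 + 1.6828*s - 29.5711)/(1.3225*s^4 - 12.972*s^3 + 26.9566*s^2 + 23.8008*s + 4.4521)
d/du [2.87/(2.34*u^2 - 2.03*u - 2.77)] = (5.8261 - 13.4316*u)/(-2.34*u^2 + 2.03*u + 2.77)^2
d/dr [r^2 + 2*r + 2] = 2*r + 2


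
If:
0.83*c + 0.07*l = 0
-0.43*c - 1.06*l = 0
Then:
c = 0.00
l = 0.00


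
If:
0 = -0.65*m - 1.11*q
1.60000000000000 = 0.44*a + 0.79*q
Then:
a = 3.63636363636364 - 1.79545454545455*q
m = -1.70769230769231*q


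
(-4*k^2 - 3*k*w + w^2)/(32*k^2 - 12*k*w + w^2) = (k + w)/(-8*k + w)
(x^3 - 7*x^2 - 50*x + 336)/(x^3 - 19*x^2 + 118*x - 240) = (x + 7)/(x - 5)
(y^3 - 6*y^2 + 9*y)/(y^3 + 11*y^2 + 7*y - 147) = y*(y - 3)/(y^2 + 14*y + 49)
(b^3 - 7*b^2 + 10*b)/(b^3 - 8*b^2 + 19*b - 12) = b*(b^2 - 7*b + 10)/(b^3 - 8*b^2 + 19*b - 12)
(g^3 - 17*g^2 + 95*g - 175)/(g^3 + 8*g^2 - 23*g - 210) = (g^2 - 12*g + 35)/(g^2 + 13*g + 42)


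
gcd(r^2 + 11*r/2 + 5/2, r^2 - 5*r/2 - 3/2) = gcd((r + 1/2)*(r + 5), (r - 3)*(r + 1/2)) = r + 1/2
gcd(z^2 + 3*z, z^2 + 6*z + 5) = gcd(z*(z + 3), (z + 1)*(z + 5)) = 1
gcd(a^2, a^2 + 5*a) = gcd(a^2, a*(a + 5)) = a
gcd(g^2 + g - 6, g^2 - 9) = g + 3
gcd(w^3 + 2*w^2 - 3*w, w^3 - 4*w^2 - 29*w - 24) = w + 3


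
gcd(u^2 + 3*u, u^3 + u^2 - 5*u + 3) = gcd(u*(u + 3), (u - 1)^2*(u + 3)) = u + 3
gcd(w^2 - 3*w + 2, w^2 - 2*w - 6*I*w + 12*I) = w - 2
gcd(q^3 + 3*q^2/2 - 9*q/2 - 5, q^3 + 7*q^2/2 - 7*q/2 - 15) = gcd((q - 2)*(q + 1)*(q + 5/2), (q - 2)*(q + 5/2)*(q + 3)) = q^2 + q/2 - 5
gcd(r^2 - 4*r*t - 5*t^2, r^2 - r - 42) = 1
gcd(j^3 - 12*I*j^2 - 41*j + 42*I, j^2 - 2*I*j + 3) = j - 3*I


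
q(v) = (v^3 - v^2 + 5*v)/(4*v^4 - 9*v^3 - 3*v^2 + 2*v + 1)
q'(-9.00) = 0.00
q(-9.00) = -0.03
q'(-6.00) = -0.00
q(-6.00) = -0.04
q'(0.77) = 8.46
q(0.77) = -1.91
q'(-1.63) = -0.32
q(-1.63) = -0.27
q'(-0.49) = -16.33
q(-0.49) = -4.77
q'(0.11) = 3.70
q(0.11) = 0.46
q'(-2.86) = -0.05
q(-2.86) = -0.10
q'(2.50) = -174.10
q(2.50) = 7.61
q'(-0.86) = -3.48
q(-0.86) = -1.14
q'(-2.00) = -0.16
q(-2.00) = -0.18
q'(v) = (3*v^2 - 2*v + 5)/(4*v^4 - 9*v^3 - 3*v^2 + 2*v + 1) + (v^3 - v^2 + 5*v)*(-16*v^3 + 27*v^2 + 6*v - 2)/(4*v^4 - 9*v^3 - 3*v^2 + 2*v + 1)^2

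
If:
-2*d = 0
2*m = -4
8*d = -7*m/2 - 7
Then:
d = 0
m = -2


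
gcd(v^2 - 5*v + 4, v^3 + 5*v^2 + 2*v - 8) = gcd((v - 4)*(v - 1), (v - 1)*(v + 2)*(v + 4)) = v - 1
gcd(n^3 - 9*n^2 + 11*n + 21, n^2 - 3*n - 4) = n + 1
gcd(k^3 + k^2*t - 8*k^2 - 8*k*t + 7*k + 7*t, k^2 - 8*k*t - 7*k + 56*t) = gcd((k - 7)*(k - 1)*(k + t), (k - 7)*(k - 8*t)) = k - 7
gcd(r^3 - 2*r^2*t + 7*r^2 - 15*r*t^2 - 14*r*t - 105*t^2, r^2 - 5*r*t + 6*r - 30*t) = r - 5*t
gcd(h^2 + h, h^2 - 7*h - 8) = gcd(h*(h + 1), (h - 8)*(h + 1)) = h + 1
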